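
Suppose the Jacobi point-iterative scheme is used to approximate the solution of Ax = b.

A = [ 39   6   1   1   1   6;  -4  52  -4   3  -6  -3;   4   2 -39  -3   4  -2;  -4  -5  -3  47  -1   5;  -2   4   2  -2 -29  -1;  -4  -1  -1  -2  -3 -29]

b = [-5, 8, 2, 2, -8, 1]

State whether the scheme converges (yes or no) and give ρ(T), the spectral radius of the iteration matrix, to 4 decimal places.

yes, ρ = 0.1939

Split A = D + L + U, D = diag(39, 52, -39, 47, -29, -29).
Jacobi: T = -D⁻¹(L+U), T[1,2] = -(-4)/(52) = +0.0769; T[1,1] = 0.
  T[0,:] = [+0.0000  -0.1538  -0.0256  -0.0256  -0.0256  -0.1538]
  T[1,:] = [+0.0769  +0.0000  +0.0769  -0.0577  +0.1154  +0.0577]
  T[2,:] = [+0.1026  +0.0513  +0.0000  -0.0769  +0.1026  -0.0513]
  T[3,:] = [+0.0851  +0.1064  +0.0638  +0.0000  +0.0213  -0.1064]
  T[4,:] = [-0.0690  +0.1379  +0.0690  -0.0690  +0.0000  -0.0345]
  T[5,:] = [-0.1379  -0.0345  -0.0345  -0.0690  -0.1034  +0.0000]
|roots of det(T-λI)|: 0.1939, 0.1502, 0.1502, 0.1063, 0.1063, 0.0866.
ρ(T) = max|λ| = 0.1939; 0.1939 < 1: convergent.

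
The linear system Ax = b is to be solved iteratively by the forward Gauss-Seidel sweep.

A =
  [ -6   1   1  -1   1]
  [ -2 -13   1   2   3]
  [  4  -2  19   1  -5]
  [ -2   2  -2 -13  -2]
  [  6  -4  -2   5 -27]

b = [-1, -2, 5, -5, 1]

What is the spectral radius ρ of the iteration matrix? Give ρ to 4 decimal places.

0.1835

Let D = diag(-6, -13, 19, -13, -27); L, U the strict triangles.
T_GS = -(D+L)⁻¹U: row 0 first, T[0,3] = -(-1)/(-6) = -0.1667; later rows by forward substitution.
  T[0,:] = [+0.0000, +0.1667, +0.1667, -0.1667, +0.1667]
  T[1,:] = [+0.0000, -0.0256, +0.0513, +0.1795, +0.2051]
  T[2,:] = [+0.0000, -0.0378, -0.0297, +0.0013, +0.2497]
  T[3,:] = [+0.0000, -0.0238, -0.0132, +0.0530, -0.1863]
  T[4,:] = [+0.0000, +0.0392, +0.0292, -0.0539, -0.0464]
|roots of det(T-λI)|: 0.1835, 0.1137, 0.0333, 0.0333, 0.0000.
spectral radius ρ = 0.1835; 0.1835 < 1 ⇒ converges.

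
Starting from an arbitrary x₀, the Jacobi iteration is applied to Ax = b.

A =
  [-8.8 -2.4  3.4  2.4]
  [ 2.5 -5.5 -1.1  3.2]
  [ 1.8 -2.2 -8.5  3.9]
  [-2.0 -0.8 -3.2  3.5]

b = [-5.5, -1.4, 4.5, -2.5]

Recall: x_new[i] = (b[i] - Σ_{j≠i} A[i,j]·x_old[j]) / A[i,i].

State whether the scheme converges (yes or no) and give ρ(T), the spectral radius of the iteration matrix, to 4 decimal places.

Write A = D+L+U with D = diag(-8.8, -5.5, -8.5, 3.5).
Jacobi T = -D⁻¹(L+U): T[3,0] = -(-2)/(3.5) = +0.5714; T[3,3] = 0.
  T[0,:] = [+0.0000  -0.2727  +0.3864  +0.2727]
  T[1,:] = [+0.4545  +0.0000  -0.2000  +0.5818]
  T[2,:] = [+0.2118  -0.2588  +0.0000  +0.4588]
  T[3,:] = [+0.5714  +0.2286  +0.9143  +0.0000]
|eigenvalues of T|: 0.8906, 0.7212, 0.3173, 0.1480.
ρ(T) = max|λ| = 0.8906; 0.8906 < 1: convergent.

yes, ρ = 0.8906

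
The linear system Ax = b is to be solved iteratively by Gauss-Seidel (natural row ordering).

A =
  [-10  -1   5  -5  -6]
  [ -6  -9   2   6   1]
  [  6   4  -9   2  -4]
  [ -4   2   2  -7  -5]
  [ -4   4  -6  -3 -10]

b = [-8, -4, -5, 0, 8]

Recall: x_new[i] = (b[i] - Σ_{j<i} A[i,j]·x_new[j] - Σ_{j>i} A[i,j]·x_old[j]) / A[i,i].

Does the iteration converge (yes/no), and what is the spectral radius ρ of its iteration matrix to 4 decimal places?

no, ρ = 1.1670

Write A = D+L+U with D = diag(-10, -9, -9, -7, -10).
Gauss-Seidel: T = -(D+L)⁻¹U, row 0 first, T[0,1] = -(-1)/(-10) = -0.1000; later rows by forward substitution.
  T[0,:] = [+0.0000  -0.1000  +0.5000  -0.5000  -0.6000]
  T[1,:] = [+0.0000  +0.0667  -0.1111  +1.0000  +0.5111]
  T[2,:] = [+0.0000  -0.0370  +0.2840  +0.3333  -0.6173]
  T[3,:] = [+0.0000  +0.0656  -0.2363  +0.6667  -0.4018]
  T[4,:] = [+0.0000  +0.0692  -0.3439  +0.2000  +0.9353]
eigenvalue magnitudes: 1.1670, 0.5582, 0.2175, 0.0100, 0.0000.
ρ = 1.1670; 1.1670 > 1, so it fails to converge.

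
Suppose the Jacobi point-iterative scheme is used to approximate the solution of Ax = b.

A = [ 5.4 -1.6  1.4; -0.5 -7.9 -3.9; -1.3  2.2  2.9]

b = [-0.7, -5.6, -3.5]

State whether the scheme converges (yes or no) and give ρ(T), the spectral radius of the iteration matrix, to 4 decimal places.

yes, ρ = 0.6067

Diagonal D = diag(5.4, -7.9, 2.9); L, U strict lower/upper.
T_J = -D⁻¹(L+U): T[0,1] = -(-1.6)/(5.4) = +0.2963; T[0,0] = 0.
  T[0,:] = [+0.0000, +0.2963, -0.2593]
  T[1,:] = [-0.0633, +0.0000, -0.4937]
  T[2,:] = [+0.4483, -0.7586, +0.0000]
moduli |λ_i(T)| = 0.6067, 0.3586, 0.3586.
ρ(T) = max|λ| = 0.6067; 0.6067 < 1: convergent.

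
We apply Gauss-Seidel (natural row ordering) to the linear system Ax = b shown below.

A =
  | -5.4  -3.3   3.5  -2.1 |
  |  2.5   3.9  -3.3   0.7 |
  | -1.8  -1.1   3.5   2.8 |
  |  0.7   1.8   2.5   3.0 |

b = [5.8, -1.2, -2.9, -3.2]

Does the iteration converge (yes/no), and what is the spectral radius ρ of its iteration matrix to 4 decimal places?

Let D = diag(-5.4, 3.9, 3.5, 3); L, U the strict triangles.
Gauss-Seidel: T = -(D+L)⁻¹U, row 0 first, T[0,2] = -(3.5)/(-5.4) = +0.6481; later rows by forward substitution.
  T[0,:] = [+0.0000  -0.6111  +0.6481  -0.3889]
  T[1,:] = [+0.0000  +0.3917  +0.4307  +0.0698]
  T[2,:] = [+0.0000  -0.1912  +0.4687  -0.9781]
  T[3,:] = [+0.0000  +0.0669  -0.8002  +0.8639]
|eigenvalues of T|: 1.5394, 0.3594, 0.1745, 0.0000.
ρ(T) = max|λ| = 1.5394; 1.5394 > 1 ⇒ diverges.

no, ρ = 1.5394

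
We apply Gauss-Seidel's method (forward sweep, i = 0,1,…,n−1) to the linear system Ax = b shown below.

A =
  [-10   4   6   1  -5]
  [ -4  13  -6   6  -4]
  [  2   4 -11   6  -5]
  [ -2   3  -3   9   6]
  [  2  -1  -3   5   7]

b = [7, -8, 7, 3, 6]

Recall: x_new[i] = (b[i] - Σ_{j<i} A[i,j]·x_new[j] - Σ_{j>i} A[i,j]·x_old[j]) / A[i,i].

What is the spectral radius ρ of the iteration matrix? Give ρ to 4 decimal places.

Let D = diag(-10, 13, -11, 9, 7); L, U the strict triangles.
T_GS = -(D+L)⁻¹U: row 0 first, T[0,3] = -(1)/(-10) = +0.1000; later rows by forward substitution.
  T[0,:] = [+0.0000, +0.4000, +0.6000, +0.1000, -0.5000]
  T[1,:] = [+0.0000, +0.1231, +0.6462, -0.4308, +0.1538]
  T[2,:] = [+0.0000, +0.1175, +0.3441, +0.4070, -0.4895]
  T[3,:] = [+0.0000, +0.0870, +0.0326, +0.3015, -0.9922]
  T[4,:] = [+0.0000, -0.1085, +0.0450, -0.1310, +0.6638]
moduli |λ_i(T)| = 0.8932, 0.3994, 0.3994, 0.1346, 0.0000.
ρ(T) = max|λ| = 0.8932; 0.8932 < 1: convergent.

0.8932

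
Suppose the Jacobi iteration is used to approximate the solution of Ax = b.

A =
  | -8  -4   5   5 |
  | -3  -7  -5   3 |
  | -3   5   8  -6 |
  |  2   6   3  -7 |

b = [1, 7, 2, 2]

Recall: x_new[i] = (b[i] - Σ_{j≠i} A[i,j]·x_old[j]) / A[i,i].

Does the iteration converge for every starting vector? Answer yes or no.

Split A = D + L + U, D = diag(-8, -7, 8, -7).
T_J = -D⁻¹(L+U): T[1,2] = -(-5)/(-7) = -0.7143; T[1,1] = 0.
  T[0,:] = [+0.0000  -0.5000  +0.6250  +0.6250]
  T[1,:] = [-0.4286  +0.0000  -0.7143  +0.4286]
  T[2,:] = [+0.3750  -0.6250  +0.0000  +0.7500]
  T[3,:] = [+0.2857  +0.8571  +0.4286  +0.0000]
|λ(T)| sorted: 1.3164, 0.8914, 0.8914, 0.4631.
spectral radius ρ = 1.3164; 1.3164 > 1: divergent.

no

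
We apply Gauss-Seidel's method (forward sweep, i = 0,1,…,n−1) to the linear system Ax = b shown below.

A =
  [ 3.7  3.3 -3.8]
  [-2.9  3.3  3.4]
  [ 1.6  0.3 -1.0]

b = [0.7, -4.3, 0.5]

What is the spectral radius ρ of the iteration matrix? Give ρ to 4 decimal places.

Write A = D+L+U with D = diag(3.7, 3.3, -1).
GS T = -(D+L)⁻¹U: row 0 first, T[0,1] = -(3.3)/(3.7) = -0.8919; later rows by forward substitution.
  T[0,:] = [+0.0000  -0.8919  +1.0270]
  T[1,:] = [+0.0000  -0.7838  -0.1278]
  T[2,:] = [+0.0000  -1.6622  +1.6049]
moduli |λ_i(T)| = 1.6907, 0.8696, 0.0000.
ρ(T) = max|λ| = 1.6907; 1.6907 > 1 ⇒ diverges.

1.6907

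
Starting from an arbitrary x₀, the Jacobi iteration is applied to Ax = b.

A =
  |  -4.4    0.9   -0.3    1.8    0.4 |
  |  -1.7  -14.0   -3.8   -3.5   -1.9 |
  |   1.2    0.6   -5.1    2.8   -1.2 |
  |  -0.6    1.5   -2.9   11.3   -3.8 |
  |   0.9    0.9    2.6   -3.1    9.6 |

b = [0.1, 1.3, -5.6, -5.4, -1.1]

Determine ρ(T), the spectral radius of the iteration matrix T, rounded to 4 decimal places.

0.6186

Diagonal D = diag(-4.4, -14, -5.1, 11.3, 9.6); L, U strict lower/upper.
Jacobi T = -D⁻¹(L+U): T[0,2] = -(-0.3)/(-4.4) = -0.0682; T[0,0] = 0.
  T[0,:] = [+0.0000  +0.2045  -0.0682  +0.4091  +0.0909]
  T[1,:] = [-0.1214  +0.0000  -0.2714  -0.2500  -0.1357]
  T[2,:] = [+0.2353  +0.1176  +0.0000  +0.5490  -0.2353]
  T[3,:] = [+0.0531  -0.1327  +0.2566  +0.0000  +0.3363]
  T[4,:] = [-0.0938  -0.0938  -0.2708  +0.3229  +0.0000]
|eigenvalues of T|: 0.6186, 0.4963, 0.2206, 0.2206, 0.1119.
spectral radius ρ = 0.6186; 0.6186 < 1: convergent.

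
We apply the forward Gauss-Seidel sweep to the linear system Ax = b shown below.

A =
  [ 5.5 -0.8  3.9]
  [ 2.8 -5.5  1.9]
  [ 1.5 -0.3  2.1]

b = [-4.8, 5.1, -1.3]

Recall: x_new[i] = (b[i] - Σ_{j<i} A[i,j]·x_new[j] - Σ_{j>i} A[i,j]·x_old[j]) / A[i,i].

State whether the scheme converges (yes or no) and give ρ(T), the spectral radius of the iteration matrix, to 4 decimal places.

yes, ρ = 0.5076

A = D + L + U where D = diag(5.5, -5.5, 2.1).
T_GS = -(D+L)⁻¹U: row 0 first, T[0,2] = -(3.9)/(5.5) = -0.7091; later rows by forward substitution.
  T[0,:] = [+0.0000  +0.1455  -0.7091]
  T[1,:] = [+0.0000  +0.0740  -0.0155]
  T[2,:] = [+0.0000  -0.0933  +0.5043]
|roots of det(T-λI)|: 0.5076, 0.0707, 0.0000.
ρ(T) = max|λ| = 0.5076; 0.5076 < 1: convergent.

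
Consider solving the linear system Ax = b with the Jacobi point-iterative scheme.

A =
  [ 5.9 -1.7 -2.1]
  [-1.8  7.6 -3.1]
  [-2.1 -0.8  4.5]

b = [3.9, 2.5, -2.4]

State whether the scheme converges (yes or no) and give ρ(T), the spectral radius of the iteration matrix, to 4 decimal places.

Split A = D + L + U, D = diag(5.9, 7.6, 4.5).
T_J = -D⁻¹(L+U): T[2,0] = -(-2.1)/(4.5) = +0.4667; T[2,2] = 0.
  T[0,:] = [+0.0000, +0.2881, +0.3559]
  T[1,:] = [+0.2368, +0.0000, +0.4079]
  T[2,:] = [+0.4667, +0.1778, +0.0000]
|λ(T)| sorted: 0.6444, 0.3292, 0.3292.
ρ(T) = max|λ| = 0.6444; 0.6444 < 1 ⇒ converges.

yes, ρ = 0.6444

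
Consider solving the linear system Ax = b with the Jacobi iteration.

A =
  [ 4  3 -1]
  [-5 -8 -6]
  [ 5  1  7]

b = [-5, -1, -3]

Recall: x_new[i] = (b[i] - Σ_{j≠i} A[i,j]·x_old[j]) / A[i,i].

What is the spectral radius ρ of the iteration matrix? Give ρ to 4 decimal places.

0.9039

Split A = D + L + U, D = diag(4, -8, 7).
T_J = -D⁻¹(L+U): T[0,1] = -(3)/(4) = -0.7500; T[0,0] = 0.
  T[0,:] = [+0.0000  -0.7500  +0.2500]
  T[1,:] = [-0.6250  +0.0000  -0.7500]
  T[2,:] = [-0.7143  -0.1429  +0.0000]
|roots of det(T-λI)|: 0.9039, 0.6479, 0.6479.
ρ = 0.9039; 0.9039 < 1, so it converges for any x₀.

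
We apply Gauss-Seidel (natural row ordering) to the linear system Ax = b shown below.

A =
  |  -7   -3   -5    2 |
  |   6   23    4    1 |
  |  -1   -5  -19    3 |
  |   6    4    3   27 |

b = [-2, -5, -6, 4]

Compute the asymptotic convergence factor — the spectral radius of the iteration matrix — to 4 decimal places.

0.1614

Split A = D + L + U, D = diag(-7, 23, -19, 27).
GS T = -(D+L)⁻¹U: row 0 first, T[0,2] = -(-5)/(-7) = -0.7143; later rows by forward substitution.
  T[0,:] = [+0.0000  -0.4286  -0.7143  +0.2857]
  T[1,:] = [+0.0000  +0.1118  +0.0124  -0.1180]
  T[2,:] = [+0.0000  -0.0069  +0.0343  +0.1739]
  T[3,:] = [+0.0000  +0.0794  +0.1531  -0.0653]
|roots of det(T-λI)|: 0.1614, 0.1273, 0.1273, 0.0000.
ρ = 0.1614; 0.1614 < 1 ⇒ converges.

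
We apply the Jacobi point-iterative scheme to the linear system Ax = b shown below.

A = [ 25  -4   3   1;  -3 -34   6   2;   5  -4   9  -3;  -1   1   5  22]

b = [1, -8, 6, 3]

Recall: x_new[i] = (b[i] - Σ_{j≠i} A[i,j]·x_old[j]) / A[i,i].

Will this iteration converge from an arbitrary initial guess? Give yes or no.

Diagonal D = diag(25, -34, 9, 22); L, U strict lower/upper.
Jacobi T = -D⁻¹(L+U): T[3,0] = -(-1)/(22) = +0.0455; T[3,3] = 0.
  T[0,:] = [+0.0000 +0.1600 -0.1200 -0.0400]
  T[1,:] = [-0.0882 +0.0000 +0.1765 +0.0588]
  T[2,:] = [-0.5556 +0.4444 +0.0000 +0.3333]
  T[3,:] = [+0.0455 -0.0455 -0.2273 +0.0000]
moduli |λ_i(T)| = 0.3536, 0.2719, 0.2719, 0.0011.
ρ(T) = max|λ| = 0.3536; 0.3536 < 1, so it converges for any x₀.

yes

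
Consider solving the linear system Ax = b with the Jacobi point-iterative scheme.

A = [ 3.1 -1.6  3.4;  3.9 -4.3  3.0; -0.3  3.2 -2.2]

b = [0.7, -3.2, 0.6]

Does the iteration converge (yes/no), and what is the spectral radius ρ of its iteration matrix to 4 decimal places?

Diagonal D = diag(3.1, -4.3, -2.2); L, U strict lower/upper.
Jacobi: T = -D⁻¹(L+U), T[1,0] = -(3.9)/(-4.3) = +0.9070; T[1,1] = 0.
  T[0,:] = [+0.0000 +0.5161 -1.0968]
  T[1,:] = [+0.9070 +0.0000 +0.6977]
  T[2,:] = [-0.1364 +1.4545 +0.0000]
eigenvalue magnitudes: 1.6020, 0.9664, 0.9664.
ρ = 1.6020; 1.6020 > 1: divergent.

no, ρ = 1.6020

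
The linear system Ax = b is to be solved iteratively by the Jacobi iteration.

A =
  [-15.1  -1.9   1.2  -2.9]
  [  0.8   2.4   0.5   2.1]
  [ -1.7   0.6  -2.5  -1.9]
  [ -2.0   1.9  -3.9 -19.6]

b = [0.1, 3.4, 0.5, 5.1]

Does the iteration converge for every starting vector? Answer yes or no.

yes

Write A = D+L+U with D = diag(-15.1, 2.4, -2.5, -19.6).
Jacobi: T = -D⁻¹(L+U), T[0,2] = -(1.2)/(-15.1) = +0.0795; T[0,0] = 0.
  T[0,:] = [+0.0000 -0.1258 +0.0795 -0.1921]
  T[1,:] = [-0.3333 +0.0000 -0.2083 -0.8750]
  T[2,:] = [-0.6800 +0.2400 +0.0000 -0.7600]
  T[3,:] = [-0.1020 +0.0969 -0.1990 +0.0000]
|λ(T)| sorted: 0.3152, 0.2582, 0.2464, 0.2464.
spectral radius ρ = 0.3152; 0.3152 < 1: convergent.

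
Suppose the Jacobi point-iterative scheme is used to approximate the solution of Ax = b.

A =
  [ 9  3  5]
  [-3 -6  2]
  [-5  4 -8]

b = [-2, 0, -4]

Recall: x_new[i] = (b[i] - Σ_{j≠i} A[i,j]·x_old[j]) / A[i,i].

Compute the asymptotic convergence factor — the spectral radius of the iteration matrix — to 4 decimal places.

Write A = D+L+U with D = diag(9, -6, -8).
Jacobi T = -D⁻¹(L+U): T[1,0] = -(-3)/(-6) = -0.5000; T[1,1] = 0.
  T[0,:] = [+0.0000  -0.3333  -0.5556]
  T[1,:] = [-0.5000  +0.0000  +0.3333]
  T[2,:] = [-0.6250  +0.5000  +0.0000]
moduli |λ_i(T)| = 0.9488, 0.5482, 0.4006.
ρ = 0.9488; 0.9488 < 1, so it converges for any x₀.

0.9488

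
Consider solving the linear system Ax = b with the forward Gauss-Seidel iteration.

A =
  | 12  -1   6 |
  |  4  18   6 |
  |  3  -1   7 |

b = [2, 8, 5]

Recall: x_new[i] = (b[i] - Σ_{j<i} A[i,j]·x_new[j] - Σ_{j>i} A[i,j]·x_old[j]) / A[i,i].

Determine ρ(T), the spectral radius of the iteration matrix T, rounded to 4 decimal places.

Let D = diag(12, 18, 7); L, U the strict triangles.
T_GS = -(D+L)⁻¹U: row 0 first, T[0,2] = -(6)/(12) = -0.5000; later rows by forward substitution.
  T[0,:] = [+0.0000  +0.0833  -0.5000]
  T[1,:] = [+0.0000  -0.0185  -0.2222]
  T[2,:] = [+0.0000  -0.0384  +0.1825]
|roots of det(T-λI)|: 0.2185, 0.0545, 0.0000.
ρ = 0.2185; 0.2185 < 1, so it converges for any x₀.

0.2185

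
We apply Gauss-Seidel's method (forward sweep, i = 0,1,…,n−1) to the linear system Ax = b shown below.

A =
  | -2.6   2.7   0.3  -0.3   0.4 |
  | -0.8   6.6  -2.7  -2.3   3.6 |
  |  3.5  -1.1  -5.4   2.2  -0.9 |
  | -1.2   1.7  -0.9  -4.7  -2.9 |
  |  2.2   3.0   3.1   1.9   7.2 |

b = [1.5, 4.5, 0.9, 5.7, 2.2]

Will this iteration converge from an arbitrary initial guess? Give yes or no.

no

Split A = D + L + U, D = diag(-2.6, 6.6, -5.4, -4.7, 7.2).
GS T = -(D+L)⁻¹U: row 0 first, T[0,4] = -(0.4)/(-2.6) = +0.1538; later rows by forward substitution.
  T[0,:] = [+0.0000, +1.0385, +0.1154, -0.1154, +0.1538]
  T[1,:] = [+0.0000, +0.1259, +0.4231, +0.3345, -0.5268]
  T[2,:] = [+0.0000, +0.6474, -0.0114, +0.2645, +0.0404]
  T[3,:] = [+0.0000, -0.3436, +0.1258, +0.0998, -0.8546]
  T[4,:] = [+0.0000, -0.5578, -0.2398, -0.2443, +0.3806]
moduli |λ_i(T)| = 1.1767, 0.5102, 0.2331, 0.2331, 0.0000.
spectral radius ρ = 1.1767; 1.1767 > 1 ⇒ diverges.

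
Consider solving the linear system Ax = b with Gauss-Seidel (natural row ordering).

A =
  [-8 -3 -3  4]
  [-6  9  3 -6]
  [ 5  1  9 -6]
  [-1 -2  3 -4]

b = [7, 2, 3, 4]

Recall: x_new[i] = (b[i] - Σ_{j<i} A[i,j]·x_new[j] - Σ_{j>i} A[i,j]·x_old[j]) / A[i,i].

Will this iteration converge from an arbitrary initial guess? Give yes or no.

Write A = D+L+U with D = diag(-8, 9, 9, -4).
GS T = -(D+L)⁻¹U: row 0 first, T[0,2] = -(-3)/(-8) = -0.3750; later rows by forward substitution.
  T[0,:] = [+0.0000 -0.3750 -0.3750 +0.5000]
  T[1,:] = [+0.0000 -0.2500 -0.5833 +1.0000]
  T[2,:] = [+0.0000 +0.2361 +0.2731 +0.2778]
  T[3,:] = [+0.0000 +0.3958 +0.5903 -0.4167]
moduli |λ_i(T)| = 0.9456, 0.5088, 0.0433, 0.0000.
spectral radius ρ = 0.9456; 0.9456 < 1, so it converges for any x₀.

yes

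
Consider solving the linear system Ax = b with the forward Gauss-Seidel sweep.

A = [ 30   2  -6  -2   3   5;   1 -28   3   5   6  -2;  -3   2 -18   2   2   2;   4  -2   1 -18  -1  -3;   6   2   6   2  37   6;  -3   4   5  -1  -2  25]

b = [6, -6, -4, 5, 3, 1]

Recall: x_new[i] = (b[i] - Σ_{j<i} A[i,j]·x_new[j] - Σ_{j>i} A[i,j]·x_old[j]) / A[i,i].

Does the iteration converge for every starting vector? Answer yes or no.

yes

Split A = D + L + U, D = diag(30, -28, -18, -18, 37, 25).
T_GS = -(D+L)⁻¹U: row 0 first, T[0,5] = -(5)/(30) = -0.1667; later rows by forward substitution.
  T[0,:] = [+0.0000  -0.0667  +0.2000  +0.0667  -0.1000  -0.1667]
  T[1,:] = [+0.0000  -0.0024  +0.1143  +0.1810  +0.2107  -0.0774]
  T[2,:] = [+0.0000  +0.0108  -0.0206  +0.1201  +0.1512  +0.1303]
  T[3,:] = [+0.0000  -0.0139  +0.0306  +0.0014  -0.0928  -0.1879]
  T[4,:] = [+0.0000  +0.0099  -0.0369  -0.0401  -0.0147  -0.1419]
  T[5,:] = [+0.0000  -0.0096  +0.0081  -0.0481  -0.0808  -0.0525]
|roots of det(T-λI)|: 0.1981, 0.1010, 0.0558, 0.0277, 0.0277, 0.0000.
ρ(T) = max|λ| = 0.1981; 0.1981 < 1: convergent.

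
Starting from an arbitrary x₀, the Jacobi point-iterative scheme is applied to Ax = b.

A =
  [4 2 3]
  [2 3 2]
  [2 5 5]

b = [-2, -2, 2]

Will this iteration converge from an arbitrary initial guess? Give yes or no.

no

Diagonal D = diag(4, 3, 5); L, U strict lower/upper.
Jacobi T = -D⁻¹(L+U): T[2,0] = -(2)/(5) = -0.4000; T[2,2] = 0.
  T[0,:] = [+0.0000  -0.5000  -0.7500]
  T[1,:] = [-0.6667  +0.0000  -0.6667]
  T[2,:] = [-0.4000  -1.0000  +0.0000]
|eigenvalues of T|: 1.3324, 0.6894, 0.6894.
ρ = 1.3324; 1.3324 > 1 ⇒ diverges.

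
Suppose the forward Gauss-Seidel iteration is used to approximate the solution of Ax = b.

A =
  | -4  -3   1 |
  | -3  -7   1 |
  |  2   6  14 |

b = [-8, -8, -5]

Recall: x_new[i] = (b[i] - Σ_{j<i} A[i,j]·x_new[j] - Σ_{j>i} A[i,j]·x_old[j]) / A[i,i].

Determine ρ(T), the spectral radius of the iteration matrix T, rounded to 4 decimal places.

Split A = D + L + U, D = diag(-4, -7, 14).
T_GS = -(D+L)⁻¹U: row 0 first, T[0,2] = -(1)/(-4) = +0.2500; later rows by forward substitution.
  T[0,:] = [+0.0000 -0.7500 +0.2500]
  T[1,:] = [+0.0000 +0.3214 +0.0357]
  T[2,:] = [+0.0000 -0.0306 -0.0510]
|eigenvalues of T|: 0.3185, 0.0481, 0.0000.
spectral radius ρ = 0.3185; 0.3185 < 1 ⇒ converges.

0.3185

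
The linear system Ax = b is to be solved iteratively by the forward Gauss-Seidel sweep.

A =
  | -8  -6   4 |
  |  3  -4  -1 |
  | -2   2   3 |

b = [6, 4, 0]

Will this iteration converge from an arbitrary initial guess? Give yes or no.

yes

A = D + L + U where D = diag(-8, -4, 3).
T_GS = -(D+L)⁻¹U: row 0 first, T[0,1] = -(-6)/(-8) = -0.7500; later rows by forward substitution.
  T[0,:] = [+0.0000, -0.7500, +0.5000]
  T[1,:] = [+0.0000, -0.5625, +0.1250]
  T[2,:] = [+0.0000, -0.1250, +0.2500]
|eigenvalues of T|: 0.5428, 0.2303, 0.0000.
ρ = 0.5428; 0.5428 < 1: convergent.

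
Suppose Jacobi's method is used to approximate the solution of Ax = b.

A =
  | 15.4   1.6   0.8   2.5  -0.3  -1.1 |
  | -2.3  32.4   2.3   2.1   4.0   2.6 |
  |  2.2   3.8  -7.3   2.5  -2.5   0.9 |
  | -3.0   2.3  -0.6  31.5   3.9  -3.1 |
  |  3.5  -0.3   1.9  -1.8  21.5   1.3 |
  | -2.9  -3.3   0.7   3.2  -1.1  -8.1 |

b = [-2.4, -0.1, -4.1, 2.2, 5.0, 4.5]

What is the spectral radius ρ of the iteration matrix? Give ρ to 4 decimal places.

Diagonal D = diag(15.4, 32.4, -7.3, 31.5, 21.5, -8.1); L, U strict lower/upper.
Jacobi: T = -D⁻¹(L+U), T[4,3] = -(-1.8)/(21.5) = +0.0837; T[4,4] = 0.
  T[0,:] = [+0.0000 -0.1039 -0.0519 -0.1623 +0.0195 +0.0714]
  T[1,:] = [+0.0710 +0.0000 -0.0710 -0.0648 -0.1235 -0.0802]
  T[2,:] = [+0.3014 +0.5205 +0.0000 +0.3425 -0.3425 +0.1233]
  T[3,:] = [+0.0952 -0.0730 +0.0190 +0.0000 -0.1238 +0.0984]
  T[4,:] = [-0.1628 +0.0140 -0.0884 +0.0837 +0.0000 -0.0605]
  T[5,:] = [-0.3580 -0.4074 +0.0864 +0.3951 -0.1358 +0.0000]
|λ(T)| sorted: 0.3654, 0.2467, 0.2467, 0.2192, 0.2192, 0.0140.
ρ = 0.3654; 0.3654 < 1: convergent.

0.3654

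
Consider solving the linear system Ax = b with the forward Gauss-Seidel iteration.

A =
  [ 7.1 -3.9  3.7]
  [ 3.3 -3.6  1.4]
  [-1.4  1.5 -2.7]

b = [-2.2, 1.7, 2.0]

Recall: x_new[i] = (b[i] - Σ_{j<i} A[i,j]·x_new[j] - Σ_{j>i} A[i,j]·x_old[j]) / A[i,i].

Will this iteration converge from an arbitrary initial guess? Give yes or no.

yes

Let D = diag(7.1, -3.6, -2.7); L, U the strict triangles.
Gauss-Seidel: T = -(D+L)⁻¹U, row 0 first, T[0,1] = -(-3.9)/(7.1) = +0.5493; later rows by forward substitution.
  T[0,:] = [+0.0000, +0.5493, -0.5211]
  T[1,:] = [+0.0000, +0.5035, -0.0888]
  T[2,:] = [+0.0000, -0.0051, +0.2209]
|λ(T)| sorted: 0.5051, 0.2193, 0.0000.
ρ = 0.5051; 0.5051 < 1, so it converges for any x₀.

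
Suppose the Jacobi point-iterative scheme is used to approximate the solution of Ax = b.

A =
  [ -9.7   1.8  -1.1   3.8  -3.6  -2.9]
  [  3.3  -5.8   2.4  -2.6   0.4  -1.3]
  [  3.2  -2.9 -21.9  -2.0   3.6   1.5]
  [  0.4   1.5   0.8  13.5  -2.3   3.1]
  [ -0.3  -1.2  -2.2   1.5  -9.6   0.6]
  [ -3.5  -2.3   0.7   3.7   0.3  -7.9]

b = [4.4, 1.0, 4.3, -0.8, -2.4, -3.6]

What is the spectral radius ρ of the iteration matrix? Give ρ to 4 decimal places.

0.6645

Write A = D+L+U with D = diag(-9.7, -5.8, -21.9, 13.5, -9.6, -7.9).
Jacobi: T = -D⁻¹(L+U), T[4,5] = -(0.6)/(-9.6) = +0.0625; T[4,4] = 0.
  T[0,:] = [+0.0000  +0.1856  -0.1134  +0.3918  -0.3711  -0.2990]
  T[1,:] = [+0.5690  +0.0000  +0.4138  -0.4483  +0.0690  -0.2241]
  T[2,:] = [+0.1461  -0.1324  +0.0000  -0.0913  +0.1644  +0.0685]
  T[3,:] = [-0.0296  -0.1111  -0.0593  +0.0000  +0.1704  -0.2296]
  T[4,:] = [-0.0312  -0.1250  -0.2292  +0.1562  +0.0000  +0.0625]
  T[5,:] = [-0.4430  -0.2911  +0.0886  +0.4684  +0.0380  +0.0000]
moduli |λ_i(T)| = 0.6645, 0.4562, 0.4562, 0.2394, 0.2394, 0.1060.
ρ(T) = max|λ| = 0.6645; 0.6645 < 1: convergent.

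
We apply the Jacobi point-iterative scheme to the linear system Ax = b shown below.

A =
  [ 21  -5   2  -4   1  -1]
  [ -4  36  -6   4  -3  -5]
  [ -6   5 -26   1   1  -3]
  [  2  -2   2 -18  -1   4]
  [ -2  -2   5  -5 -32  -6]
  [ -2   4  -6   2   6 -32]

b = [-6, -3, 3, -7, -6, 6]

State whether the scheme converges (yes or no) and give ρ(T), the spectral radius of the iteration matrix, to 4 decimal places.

yes, ρ = 0.5228

Let D = diag(21, 36, -26, -18, -32, -32); L, U the strict triangles.
Jacobi: T = -D⁻¹(L+U), T[3,0] = -(2)/(-18) = +0.1111; T[3,3] = 0.
  T[0,:] = [+0.0000  +0.2381  -0.0952  +0.1905  -0.0476  +0.0476]
  T[1,:] = [+0.1111  +0.0000  +0.1667  -0.1111  +0.0833  +0.1389]
  T[2,:] = [-0.2308  +0.1923  +0.0000  +0.0385  +0.0385  -0.1154]
  T[3,:] = [+0.1111  -0.1111  +0.1111  +0.0000  -0.0556  +0.2222]
  T[4,:] = [-0.0625  -0.0625  +0.1562  -0.1562  +0.0000  -0.1875]
  T[5,:] = [-0.0625  +0.1250  -0.1875  +0.0625  +0.1875  +0.0000]
|λ(T)| sorted: 0.5228, 0.2229, 0.2229, 0.1580, 0.1580, 0.0247.
spectral radius ρ = 0.5228; 0.5228 < 1 ⇒ converges.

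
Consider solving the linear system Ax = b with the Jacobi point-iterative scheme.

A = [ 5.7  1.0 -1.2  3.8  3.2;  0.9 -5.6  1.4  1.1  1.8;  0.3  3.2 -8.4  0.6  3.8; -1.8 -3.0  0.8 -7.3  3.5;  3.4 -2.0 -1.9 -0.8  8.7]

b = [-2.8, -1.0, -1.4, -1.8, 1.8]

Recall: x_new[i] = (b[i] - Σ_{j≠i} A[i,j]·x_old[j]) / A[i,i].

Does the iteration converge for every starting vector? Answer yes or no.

Let D = diag(5.7, -5.6, -8.4, -7.3, 8.7); L, U the strict triangles.
Jacobi: T = -D⁻¹(L+U), T[2,4] = -(3.8)/(-8.4) = +0.4524; T[2,2] = 0.
  T[0,:] = [+0.0000  -0.1754  +0.2105  -0.6667  -0.5614]
  T[1,:] = [+0.1607  +0.0000  +0.2500  +0.1964  +0.3214]
  T[2,:] = [+0.0357  +0.3810  +0.0000  +0.0714  +0.4524]
  T[3,:] = [-0.2466  -0.4110  +0.1096  +0.0000  +0.4795]
  T[4,:] = [-0.3908  +0.2299  +0.2184  +0.0920  +0.0000]
|roots of det(T-λI)|: 0.8381, 0.5142, 0.5142, 0.4642, 0.4236.
ρ(T) = max|λ| = 0.8381; 0.8381 < 1: convergent.

yes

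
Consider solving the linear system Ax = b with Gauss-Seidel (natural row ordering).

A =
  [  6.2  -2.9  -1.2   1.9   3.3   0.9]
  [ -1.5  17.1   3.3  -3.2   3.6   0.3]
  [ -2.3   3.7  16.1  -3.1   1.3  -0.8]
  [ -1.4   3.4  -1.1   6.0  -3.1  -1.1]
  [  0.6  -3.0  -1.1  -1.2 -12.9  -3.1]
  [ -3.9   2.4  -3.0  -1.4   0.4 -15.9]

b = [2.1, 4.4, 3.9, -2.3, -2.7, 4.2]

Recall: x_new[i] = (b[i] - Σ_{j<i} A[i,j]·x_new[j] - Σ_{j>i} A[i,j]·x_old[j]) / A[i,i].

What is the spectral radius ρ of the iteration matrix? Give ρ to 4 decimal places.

0.3853

Write A = D+L+U with D = diag(6.2, 17.1, 16.1, 6, -12.9, -15.9).
Gauss-Seidel: T = -(D+L)⁻¹U, row 0 first, T[0,2] = -(-1.2)/(6.2) = +0.1935; later rows by forward substitution.
  T[0,:] = [+0.0000 +0.4677 +0.1935 -0.3065 -0.5323 -0.1452]
  T[1,:] = [+0.0000 +0.0410 -0.1760 +0.1603 -0.2572 -0.0303]
  T[2,:] = [+0.0000 +0.0574 +0.0681 +0.1119 -0.0977 +0.0359]
  T[3,:] = [+0.0000 +0.0964 +0.1574 -0.1418 +0.5203 +0.1732]
  T[4,:] = [+0.0000 -0.0016 +0.0295 -0.0479 -0.0050 -0.2592]
  T[5,:] = [+0.0000 -0.1279 -0.1000 +0.0895 +0.0642 +0.0025]
|λ(T)| sorted: 0.3853, 0.2877, 0.2877, 0.1288, 0.1288, 0.0000.
ρ(T) = max|λ| = 0.3853; 0.3853 < 1, so it converges for any x₀.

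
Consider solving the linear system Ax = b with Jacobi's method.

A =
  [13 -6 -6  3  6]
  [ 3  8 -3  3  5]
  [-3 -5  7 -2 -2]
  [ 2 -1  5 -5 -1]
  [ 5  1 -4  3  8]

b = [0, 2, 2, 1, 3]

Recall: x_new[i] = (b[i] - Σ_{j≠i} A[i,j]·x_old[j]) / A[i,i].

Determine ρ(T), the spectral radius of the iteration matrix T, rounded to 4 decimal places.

Let D = diag(13, 8, 7, -5, 8); L, U the strict triangles.
Jacobi: T = -D⁻¹(L+U), T[2,0] = -(-3)/(7) = +0.4286; T[2,2] = 0.
  T[0,:] = [+0.0000  +0.4615  +0.4615  -0.2308  -0.4615]
  T[1,:] = [-0.3750  +0.0000  +0.3750  -0.3750  -0.6250]
  T[2,:] = [+0.4286  +0.7143  +0.0000  +0.2857  +0.2857]
  T[3,:] = [+0.4000  -0.2000  +1.0000  +0.0000  -0.2000]
  T[4,:] = [-0.6250  -0.1250  +0.5000  -0.3750  +0.0000]
eigenvalue magnitudes: 1.3967, 0.6716, 0.4980, 0.4980, 0.1151.
ρ = 1.3967; 1.3967 > 1 ⇒ diverges.

1.3967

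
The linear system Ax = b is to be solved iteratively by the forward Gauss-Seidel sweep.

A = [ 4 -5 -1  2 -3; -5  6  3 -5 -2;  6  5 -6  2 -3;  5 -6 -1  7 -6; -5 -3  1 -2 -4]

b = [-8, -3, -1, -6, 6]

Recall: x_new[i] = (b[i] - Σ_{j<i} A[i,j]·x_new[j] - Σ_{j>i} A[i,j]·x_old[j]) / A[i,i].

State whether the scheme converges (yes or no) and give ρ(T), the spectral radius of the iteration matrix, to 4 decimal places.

Diagonal D = diag(4, 6, -6, 7, -4); L, U strict lower/upper.
Gauss-Seidel: T = -(D+L)⁻¹U, row 0 first, T[0,3] = -(2)/(4) = -0.5000; later rows by forward substitution.
  T[0,:] = [+0.0000 +1.2500 +0.2500 -0.5000 +0.7500]
  T[1,:] = [+0.0000 +1.0417 -0.2917 +0.4167 +0.9583]
  T[2,:] = [+0.0000 +2.1181 +0.0069 +0.1806 +1.0486]
  T[3,:] = [+0.0000 +0.3026 -0.4276 +0.7401 +1.2927]
  T[4,:] = [+0.0000 -1.9655 +0.1218 -0.0124 -2.0404]
|λ(T)| sorted: 1.4481, 1.0263, 1.0263, 0.1463, 0.0000.
ρ = 1.4481; 1.4481 > 1, so it fails to converge.

no, ρ = 1.4481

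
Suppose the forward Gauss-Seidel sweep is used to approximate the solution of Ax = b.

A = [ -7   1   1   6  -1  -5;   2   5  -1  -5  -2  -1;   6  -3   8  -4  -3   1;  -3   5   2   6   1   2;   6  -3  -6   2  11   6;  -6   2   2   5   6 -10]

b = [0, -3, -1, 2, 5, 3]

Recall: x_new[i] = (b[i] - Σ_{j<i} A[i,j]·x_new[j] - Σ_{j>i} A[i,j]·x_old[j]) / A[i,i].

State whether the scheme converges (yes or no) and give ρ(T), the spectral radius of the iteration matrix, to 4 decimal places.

Let D = diag(-7, 5, 8, 6, 11, -10); L, U the strict triangles.
Gauss-Seidel: T = -(D+L)⁻¹U, row 0 first, T[0,1] = -(1)/(-7) = +0.1429; later rows by forward substitution.
  T[0,:] = [+0.0000 +0.1429 +0.1429 +0.8571 -0.1429 -0.7143]
  T[1,:] = [+0.0000 -0.0571 +0.1429 +0.6571 +0.4571 +0.4857]
  T[2,:] = [+0.0000 -0.1286 -0.0536 +0.1036 +0.6536 +0.5929]
  T[3,:] = [+0.0000 +0.1619 -0.0298 -0.1536 -0.8369 -1.2929]
  T[4,:] = [+0.0000 -0.1931 -0.0628 -0.2039 +0.7113 +0.5351]
  T[5,:] = [+0.0000 -0.1577 -0.1204 -0.5613 +0.3162 +0.3189]
|eigenvalues of T|: 1.3829, 0.6560, 0.1771, 0.0696, 0.0696, 0.0000.
ρ(T) = max|λ| = 1.3829; 1.3829 > 1, so it fails to converge.

no, ρ = 1.3829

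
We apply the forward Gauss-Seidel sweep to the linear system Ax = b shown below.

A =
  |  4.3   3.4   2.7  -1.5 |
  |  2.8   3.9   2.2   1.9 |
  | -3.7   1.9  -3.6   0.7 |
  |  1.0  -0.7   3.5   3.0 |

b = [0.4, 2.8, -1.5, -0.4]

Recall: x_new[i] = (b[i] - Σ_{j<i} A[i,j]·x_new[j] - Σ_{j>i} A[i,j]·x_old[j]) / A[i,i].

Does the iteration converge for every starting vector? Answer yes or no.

Diagonal D = diag(4.3, 3.9, -3.6, 3); L, U strict lower/upper.
GS T = -(D+L)⁻¹U: row 0 first, T[0,3] = -(-1.5)/(4.3) = +0.3488; later rows by forward substitution.
  T[0,:] = [+0.0000, -0.7907, -0.6279, +0.3488]
  T[1,:] = [+0.0000, +0.5677, -0.1133, -0.7376]
  T[2,:] = [+0.0000, +1.1123, +0.5856, -0.5534]
  T[3,:] = [+0.0000, -0.9016, -0.5003, +0.3572]
|roots of det(T-λI)|: 1.5446, 0.1550, 0.1208, 0.0000.
ρ = 1.5446; 1.5446 > 1: divergent.

no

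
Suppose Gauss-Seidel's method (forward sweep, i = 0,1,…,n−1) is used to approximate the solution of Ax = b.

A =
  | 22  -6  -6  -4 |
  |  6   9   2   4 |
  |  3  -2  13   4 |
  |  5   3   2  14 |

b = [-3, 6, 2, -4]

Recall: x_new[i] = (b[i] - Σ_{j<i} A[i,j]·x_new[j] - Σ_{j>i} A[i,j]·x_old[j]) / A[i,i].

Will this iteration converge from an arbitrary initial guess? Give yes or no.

Let D = diag(22, 9, 13, 14); L, U the strict triangles.
Gauss-Seidel: T = -(D+L)⁻¹U, row 0 first, T[0,2] = -(-6)/(22) = +0.2727; later rows by forward substitution.
  T[0,:] = [+0.0000, +0.2727, +0.2727, +0.1818]
  T[1,:] = [+0.0000, -0.1818, -0.4040, -0.5657]
  T[2,:] = [+0.0000, -0.0909, -0.1251, -0.4367]
  T[3,:] = [+0.0000, -0.0455, +0.0070, +0.1187]
eigenvalue magnitudes: 0.4076, 0.1278, 0.1278, 0.0000.
ρ = 0.4076; 0.4076 < 1: convergent.

yes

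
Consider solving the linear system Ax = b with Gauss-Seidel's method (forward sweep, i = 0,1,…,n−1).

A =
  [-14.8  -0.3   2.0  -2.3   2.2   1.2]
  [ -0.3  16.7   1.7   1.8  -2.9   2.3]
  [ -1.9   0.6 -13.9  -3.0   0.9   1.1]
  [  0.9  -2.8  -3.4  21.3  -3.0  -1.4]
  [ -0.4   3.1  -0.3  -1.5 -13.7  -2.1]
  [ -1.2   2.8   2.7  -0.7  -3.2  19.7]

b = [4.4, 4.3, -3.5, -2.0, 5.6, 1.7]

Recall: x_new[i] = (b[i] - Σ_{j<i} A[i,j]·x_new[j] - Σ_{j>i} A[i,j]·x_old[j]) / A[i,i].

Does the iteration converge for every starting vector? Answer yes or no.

A = D + L + U where D = diag(-14.8, 16.7, -13.9, 21.3, -13.7, 19.7).
Gauss-Seidel: T = -(D+L)⁻¹U, row 0 first, T[0,3] = -(-2.3)/(-14.8) = -0.1554; later rows by forward substitution.
  T[0,:] = [+0.0000, -0.0203, +0.1351, -0.1554, +0.1486, +0.0811]
  T[1,:] = [+0.0000, -0.0004, -0.0994, -0.1106, +0.1763, -0.1363]
  T[2,:] = [+0.0000, +0.0028, -0.0228, -0.1994, +0.0520, +0.0622]
  T[3,:] = [+0.0000, +0.0012, -0.0224, -0.0398, +0.1660, +0.0543]
  T[4,:] = [+0.0000, +0.0003, -0.0235, -0.0118, +0.0162, -0.1938]
  T[5,:] = [+0.0000, -0.0015, +0.0209, +0.0302, -0.0146, -0.0138]
|roots of det(T-λI)|: 0.1512, 0.0915, 0.0864, 0.0864, 0.0057, 0.0000.
spectral radius ρ = 0.1512; 0.1512 < 1: convergent.

yes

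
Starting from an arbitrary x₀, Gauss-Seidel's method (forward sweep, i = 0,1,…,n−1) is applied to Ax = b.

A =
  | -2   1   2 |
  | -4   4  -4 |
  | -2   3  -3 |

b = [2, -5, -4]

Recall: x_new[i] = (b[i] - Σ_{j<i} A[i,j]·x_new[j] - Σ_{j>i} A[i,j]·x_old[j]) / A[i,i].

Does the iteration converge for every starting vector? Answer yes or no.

A = D + L + U where D = diag(-2, 4, -3).
GS T = -(D+L)⁻¹U: row 0 first, T[0,2] = -(2)/(-2) = +1.0000; later rows by forward substitution.
  T[0,:] = [+0.0000, +0.5000, +1.0000]
  T[1,:] = [+0.0000, +0.5000, +2.0000]
  T[2,:] = [+0.0000, +0.1667, +1.3333]
|roots of det(T-λI)|: 1.6287, 0.2047, 0.0000.
ρ(T) = max|λ| = 1.6287; 1.6287 > 1 ⇒ diverges.

no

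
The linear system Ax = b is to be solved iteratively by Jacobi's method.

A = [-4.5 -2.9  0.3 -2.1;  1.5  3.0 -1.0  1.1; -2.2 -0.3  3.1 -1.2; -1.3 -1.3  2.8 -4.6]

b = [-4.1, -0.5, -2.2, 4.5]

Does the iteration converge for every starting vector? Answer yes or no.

no

A = D + L + U where D = diag(-4.5, 3, 3.1, -4.6).
Jacobi T = -D⁻¹(L+U): T[2,1] = -(-0.3)/(3.1) = +0.0968; T[2,2] = 0.
  T[0,:] = [+0.0000, -0.6444, +0.0667, -0.4667]
  T[1,:] = [-0.5000, +0.0000, +0.3333, -0.3667]
  T[2,:] = [+0.7097, +0.0968, +0.0000, +0.3871]
  T[3,:] = [-0.2826, -0.2826, +0.6087, +0.0000]
eigenvalue magnitudes: 1.1854, 0.5408, 0.5408, 0.2589.
ρ = 1.1854; 1.1854 > 1, so it fails to converge.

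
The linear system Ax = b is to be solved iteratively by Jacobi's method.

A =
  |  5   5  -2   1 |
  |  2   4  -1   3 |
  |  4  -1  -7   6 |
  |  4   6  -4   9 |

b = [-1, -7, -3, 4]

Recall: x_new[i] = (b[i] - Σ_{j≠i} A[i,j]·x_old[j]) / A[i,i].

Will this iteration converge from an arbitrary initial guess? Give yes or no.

Write A = D+L+U with D = diag(5, 4, -7, 9).
Jacobi: T = -D⁻¹(L+U), T[0,1] = -(5)/(5) = -1.0000; T[0,0] = 0.
  T[0,:] = [+0.0000, -1.0000, +0.4000, -0.2000]
  T[1,:] = [-0.5000, +0.0000, +0.2500, -0.7500]
  T[2,:] = [+0.5714, -0.1429, +0.0000, +0.8571]
  T[3,:] = [-0.4444, -0.6667, +0.4444, +0.0000]
|λ(T)| sorted: 1.4987, 0.9555, 0.3688, 0.1743.
ρ = 1.4987; 1.4987 > 1, so it fails to converge.

no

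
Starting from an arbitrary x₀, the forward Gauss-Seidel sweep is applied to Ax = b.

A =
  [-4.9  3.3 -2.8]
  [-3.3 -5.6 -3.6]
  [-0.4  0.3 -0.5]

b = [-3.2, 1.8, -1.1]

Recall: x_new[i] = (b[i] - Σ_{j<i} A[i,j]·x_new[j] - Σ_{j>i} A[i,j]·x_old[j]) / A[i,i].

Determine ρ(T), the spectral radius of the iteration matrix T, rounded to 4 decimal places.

Write A = D+L+U with D = diag(-4.9, -5.6, -0.5).
Gauss-Seidel: T = -(D+L)⁻¹U, row 0 first, T[0,2] = -(-2.8)/(-4.9) = -0.5714; later rows by forward substitution.
  T[0,:] = [+0.0000  +0.6735  -0.5714]
  T[1,:] = [+0.0000  -0.3969  -0.3061]
  T[2,:] = [+0.0000  -0.7769  +0.2735]
moduli |λ_i(T)| = 0.6534, 0.5300, 0.0000.
spectral radius ρ = 0.6534; 0.6534 < 1 ⇒ converges.

0.6534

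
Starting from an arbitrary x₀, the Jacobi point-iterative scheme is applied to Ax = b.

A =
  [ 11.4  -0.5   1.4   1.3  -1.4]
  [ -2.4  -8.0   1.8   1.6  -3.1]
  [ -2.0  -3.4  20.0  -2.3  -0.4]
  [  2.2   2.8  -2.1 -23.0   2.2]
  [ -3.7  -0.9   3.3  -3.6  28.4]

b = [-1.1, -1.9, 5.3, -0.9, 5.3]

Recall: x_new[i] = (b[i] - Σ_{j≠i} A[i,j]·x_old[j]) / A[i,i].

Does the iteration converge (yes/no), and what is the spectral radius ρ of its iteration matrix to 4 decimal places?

yes, ρ = 0.2804

Let D = diag(11.4, -8, 20, -23, 28.4); L, U the strict triangles.
Jacobi T = -D⁻¹(L+U): T[1,3] = -(1.6)/(-8) = +0.2000; T[1,1] = 0.
  T[0,:] = [+0.0000, +0.0439, -0.1228, -0.1140, +0.1228]
  T[1,:] = [-0.3000, +0.0000, +0.2250, +0.2000, -0.3875]
  T[2,:] = [+0.1000, +0.1700, +0.0000, +0.1150, +0.0200]
  T[3,:] = [+0.0957, +0.1217, -0.0913, +0.0000, +0.0957]
  T[4,:] = [+0.1303, +0.0317, -0.1162, +0.1268, +0.0000]
moduli |λ_i(T)| = 0.2804, 0.1788, 0.1731, 0.1731, 0.0142.
ρ(T) = max|λ| = 0.2804; 0.2804 < 1 ⇒ converges.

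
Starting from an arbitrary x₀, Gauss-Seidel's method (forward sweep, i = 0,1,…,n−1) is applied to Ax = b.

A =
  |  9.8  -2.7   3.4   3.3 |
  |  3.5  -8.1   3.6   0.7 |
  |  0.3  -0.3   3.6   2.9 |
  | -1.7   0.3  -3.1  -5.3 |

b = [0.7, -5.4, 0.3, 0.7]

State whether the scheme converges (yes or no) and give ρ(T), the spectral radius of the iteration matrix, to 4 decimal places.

yes, ρ = 0.5056

A = D + L + U where D = diag(9.8, -8.1, 3.6, -5.3).
Gauss-Seidel: T = -(D+L)⁻¹U, row 0 first, T[0,3] = -(3.3)/(9.8) = -0.3367; later rows by forward substitution.
  T[0,:] = [+0.0000  +0.2755  -0.3469  -0.3367]
  T[1,:] = [+0.0000  +0.1190  +0.2945  -0.0591]
  T[2,:] = [+0.0000  -0.0130  +0.0535  -0.7824]
  T[3,:] = [+0.0000  -0.0740  +0.0967  +0.5623]
|λ(T)| sorted: 0.5056, 0.2502, 0.2502, 0.0000.
ρ = 0.5056; 0.5056 < 1, so it converges for any x₀.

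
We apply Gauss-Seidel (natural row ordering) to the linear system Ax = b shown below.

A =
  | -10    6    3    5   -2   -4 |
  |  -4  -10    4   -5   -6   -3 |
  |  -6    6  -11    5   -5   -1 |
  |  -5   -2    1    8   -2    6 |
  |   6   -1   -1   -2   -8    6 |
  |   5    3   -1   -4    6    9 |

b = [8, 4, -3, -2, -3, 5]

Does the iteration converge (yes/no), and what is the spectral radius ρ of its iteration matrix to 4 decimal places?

no, ρ = 1.2102

Diagonal D = diag(-10, -10, -11, 8, -8, 9); L, U strict lower/upper.
Gauss-Seidel: T = -(D+L)⁻¹U, row 0 first, T[0,1] = -(6)/(-10) = +0.6000; later rows by forward substitution.
  T[0,:] = [+0.0000  +0.6000  +0.3000  +0.5000  -0.2000  -0.4000]
  T[1,:] = [+0.0000  -0.2400  +0.2800  -0.7000  -0.5200  -0.1400]
  T[2,:] = [+0.0000  -0.4582  -0.0109  -0.2000  -0.6291  +0.0509]
  T[3,:] = [+0.0000  +0.3723  +0.2589  +0.1625  +0.0736  -1.0414]
  T[4,:] = [+0.0000  +0.4442  +0.1266  +0.4469  -0.0248  +0.7215]
  T[5,:] = [+0.0000  -0.4349  -0.2306  -0.2924  +0.2638  -0.6693]
|λ(T)| sorted: 1.2102, 0.8206, 0.8206, 0.1181, 0.1181, 0.0000.
ρ = 1.2102; 1.2102 > 1 ⇒ diverges.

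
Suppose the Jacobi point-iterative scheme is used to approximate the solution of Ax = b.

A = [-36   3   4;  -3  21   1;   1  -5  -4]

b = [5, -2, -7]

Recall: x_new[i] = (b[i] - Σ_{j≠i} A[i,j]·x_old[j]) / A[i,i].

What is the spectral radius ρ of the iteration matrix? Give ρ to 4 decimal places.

Split A = D + L + U, D = diag(-36, 21, -4).
T_J = -D⁻¹(L+U): T[0,1] = -(3)/(-36) = +0.0833; T[0,0] = 0.
  T[0,:] = [+0.0000, +0.0833, +0.1111]
  T[1,:] = [+0.1429, +0.0000, -0.0476]
  T[2,:] = [+0.2500, -1.2500, +0.0000]
|λ(T)| sorted: 0.3906, 0.2310, 0.2310.
ρ(T) = max|λ| = 0.3906; 0.3906 < 1 ⇒ converges.

0.3906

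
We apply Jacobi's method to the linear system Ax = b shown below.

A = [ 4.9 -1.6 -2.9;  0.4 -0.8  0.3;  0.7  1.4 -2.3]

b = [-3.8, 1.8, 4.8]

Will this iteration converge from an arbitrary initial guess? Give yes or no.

Write A = D+L+U with D = diag(4.9, -0.8, -2.3).
Jacobi: T = -D⁻¹(L+U), T[1,0] = -(0.4)/(-0.8) = +0.5000; T[1,1] = 0.
  T[0,:] = [+0.0000, +0.3265, +0.5918]
  T[1,:] = [+0.5000, +0.0000, +0.3750]
  T[2,:] = [+0.3043, +0.6087, +0.0000]
|roots of det(T-λI)|: 0.9015, 0.4911, 0.4911.
spectral radius ρ = 0.9015; 0.9015 < 1 ⇒ converges.

yes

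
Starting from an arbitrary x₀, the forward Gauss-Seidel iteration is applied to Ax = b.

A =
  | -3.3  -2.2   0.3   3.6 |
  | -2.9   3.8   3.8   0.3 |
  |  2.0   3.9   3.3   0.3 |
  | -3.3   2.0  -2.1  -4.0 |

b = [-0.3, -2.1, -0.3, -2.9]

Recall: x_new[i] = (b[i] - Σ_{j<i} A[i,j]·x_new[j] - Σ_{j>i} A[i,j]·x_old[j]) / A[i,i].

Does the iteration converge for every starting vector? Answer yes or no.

no

A = D + L + U where D = diag(-3.3, 3.8, 3.3, -4).
Gauss-Seidel: T = -(D+L)⁻¹U, row 0 first, T[0,3] = -(3.6)/(-3.3) = +1.0909; later rows by forward substitution.
  T[0,:] = [+0.0000, -0.6667, +0.0909, +1.0909]
  T[1,:] = [+0.0000, -0.5088, -0.9306, +0.7536]
  T[2,:] = [+0.0000, +1.0053, +1.0447, -1.6427]
  T[3,:] = [+0.0000, -0.2322, -1.0888, +0.3392]
|eigenvalues of T|: 1.5562, 0.6301, 0.0510, 0.0000.
spectral radius ρ = 1.5562; 1.5562 > 1 ⇒ diverges.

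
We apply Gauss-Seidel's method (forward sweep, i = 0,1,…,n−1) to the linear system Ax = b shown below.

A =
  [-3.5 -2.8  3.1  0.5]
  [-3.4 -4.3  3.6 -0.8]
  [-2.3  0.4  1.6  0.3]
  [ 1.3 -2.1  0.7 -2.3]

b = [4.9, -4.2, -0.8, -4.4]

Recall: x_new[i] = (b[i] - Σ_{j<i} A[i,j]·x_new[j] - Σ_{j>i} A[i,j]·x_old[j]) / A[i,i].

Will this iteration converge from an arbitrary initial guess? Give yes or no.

no

Write A = D+L+U with D = diag(-3.5, -4.3, 1.6, -2.3).
Gauss-Seidel: T = -(D+L)⁻¹U, row 0 first, T[0,2] = -(3.1)/(-3.5) = +0.8857; later rows by forward substitution.
  T[0,:] = [+0.0000, -0.8000, +0.8857, +0.1429]
  T[1,:] = [+0.0000, +0.6326, +0.1369, -0.2990]
  T[2,:] = [+0.0000, -1.3081, +1.2390, +0.0926]
  T[3,:] = [+0.0000, -1.4279, +0.7527, +0.3819]
|λ(T)| sorted: 1.4956, 0.6890, 0.0689, 0.0000.
ρ(T) = max|λ| = 1.4956; 1.4956 > 1: divergent.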